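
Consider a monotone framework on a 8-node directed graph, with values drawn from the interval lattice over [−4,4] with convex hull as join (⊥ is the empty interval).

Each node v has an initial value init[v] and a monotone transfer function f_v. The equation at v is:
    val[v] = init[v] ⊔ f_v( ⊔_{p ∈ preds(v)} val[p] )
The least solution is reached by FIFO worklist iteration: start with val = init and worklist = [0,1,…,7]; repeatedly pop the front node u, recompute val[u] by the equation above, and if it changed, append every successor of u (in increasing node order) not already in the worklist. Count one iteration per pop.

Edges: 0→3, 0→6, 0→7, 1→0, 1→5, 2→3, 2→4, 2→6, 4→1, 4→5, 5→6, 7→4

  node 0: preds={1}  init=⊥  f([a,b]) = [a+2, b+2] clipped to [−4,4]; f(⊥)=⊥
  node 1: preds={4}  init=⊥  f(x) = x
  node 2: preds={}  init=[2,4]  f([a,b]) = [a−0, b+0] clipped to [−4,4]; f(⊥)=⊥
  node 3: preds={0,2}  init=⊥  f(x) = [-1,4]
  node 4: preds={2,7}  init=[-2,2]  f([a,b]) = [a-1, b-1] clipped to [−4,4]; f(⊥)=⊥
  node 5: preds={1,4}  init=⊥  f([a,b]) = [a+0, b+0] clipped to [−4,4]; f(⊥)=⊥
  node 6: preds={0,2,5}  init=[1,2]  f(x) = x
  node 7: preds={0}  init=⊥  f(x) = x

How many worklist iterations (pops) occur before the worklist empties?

Trace (16 dequeues):
  [1] u=0 | in ⊥ | out ⊥ | ==
  [2] u=1 | in [-2,2] | out [-2,2] | prev ⊥ | push {0}
  [3] u=2 | in ⊥ | out [2,4] | ==
  [4] u=3 | in [2,4] | out [-1,4] | prev ⊥ | push {}
  [5] u=4 | in [2,4] | out [-2,3] | prev [-2,2] | push {1}
  [6] u=5 | in [-2,3] | out [-2,3] | prev ⊥ | push {}
  [7] u=6 | in [-2,4] | out [-2,4] | prev [1,2] | push {}
  [8] u=7 | in ⊥ | out ⊥ | ==
  [9] u=0 | in [-2,2] | out [0,4] | prev ⊥ | push {3,6,7}
  [10] u=1 | in [-2,3] | out [-2,3] | prev [-2,2] | push {0,5}
  [11] u=3 | in [0,4] | out [-1,4] | ==
  [12] u=6 | in [-2,4] | out [-2,4] | ==
  [13] u=7 | in [0,4] | out [0,4] | prev ⊥ | push {4}
  [14] u=0 | in [-2,3] | out [0,4] | ==
  [15] u=5 | in [-2,3] | out [-2,3] | ==
  [16] u=4 | in [0,4] | out [-2,3] | ==

Converged values:
  [0] [0,4]
  [1] [-2,3]
  [2] [2,4]
  [3] [-1,4]
  [4] [-2,3]
  [5] [-2,3]
  [6] [-2,4]
  [7] [0,4]

16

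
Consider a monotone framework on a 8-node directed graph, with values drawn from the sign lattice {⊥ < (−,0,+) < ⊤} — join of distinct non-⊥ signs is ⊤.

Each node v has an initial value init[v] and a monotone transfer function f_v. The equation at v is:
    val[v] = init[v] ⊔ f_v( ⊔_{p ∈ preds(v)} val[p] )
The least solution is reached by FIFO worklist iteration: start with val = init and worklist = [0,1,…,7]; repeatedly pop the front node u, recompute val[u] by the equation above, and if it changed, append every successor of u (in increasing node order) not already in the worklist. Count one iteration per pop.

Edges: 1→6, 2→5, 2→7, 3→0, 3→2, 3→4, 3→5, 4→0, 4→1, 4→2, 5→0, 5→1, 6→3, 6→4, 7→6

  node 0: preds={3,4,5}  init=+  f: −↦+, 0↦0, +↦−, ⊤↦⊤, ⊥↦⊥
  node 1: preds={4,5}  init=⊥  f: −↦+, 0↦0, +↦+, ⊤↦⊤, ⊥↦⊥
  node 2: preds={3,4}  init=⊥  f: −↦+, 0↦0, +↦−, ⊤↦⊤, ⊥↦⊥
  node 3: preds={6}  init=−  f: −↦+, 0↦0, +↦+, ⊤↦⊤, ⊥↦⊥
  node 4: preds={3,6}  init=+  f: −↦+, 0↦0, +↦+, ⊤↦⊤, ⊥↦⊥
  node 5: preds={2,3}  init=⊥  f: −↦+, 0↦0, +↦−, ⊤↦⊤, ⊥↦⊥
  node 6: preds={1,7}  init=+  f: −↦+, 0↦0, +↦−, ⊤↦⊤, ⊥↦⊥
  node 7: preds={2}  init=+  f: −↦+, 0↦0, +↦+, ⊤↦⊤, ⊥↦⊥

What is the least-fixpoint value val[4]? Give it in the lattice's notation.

Iteration log — 14 steps:
  step 1. node 0  ⊔preds=⊤  new=⊤  old=+  +wl: 
  step 2. node 1  ⊔preds=+  new=+  old=⊥  +wl: 
  step 3. node 2  ⊔preds=⊤  new=⊤  old=⊥  +wl: 
  step 4. node 3  ⊔preds=+  new=⊤  old=−  +wl: 0,2
  step 5. node 4  ⊔preds=⊤  new=⊤  old=+  +wl: 1
  step 6. node 5  ⊔preds=⊤  new=⊤  old=⊥  +wl: 
  step 7. node 6  ⊔preds=+  new=⊤  old=+  +wl: 3,4
  step 8. node 7  ⊔preds=⊤  new=⊤  old=+  +wl: 6
  step 9. node 0  ⊔preds=⊤  new=⊤  stable
  step 10. node 2  ⊔preds=⊤  new=⊤  stable
  step 11. node 1  ⊔preds=⊤  new=⊤  old=+  +wl: 
  step 12. node 3  ⊔preds=⊤  new=⊤  stable
  step 13. node 4  ⊔preds=⊤  new=⊤  stable
  step 14. node 6  ⊔preds=⊤  new=⊤  stable

Least fixpoint reached:
  node 0: ⊤
  node 1: ⊤
  node 2: ⊤
  node 3: ⊤
  node 4: ⊤
  node 5: ⊤
  node 6: ⊤
  node 7: ⊤

⊤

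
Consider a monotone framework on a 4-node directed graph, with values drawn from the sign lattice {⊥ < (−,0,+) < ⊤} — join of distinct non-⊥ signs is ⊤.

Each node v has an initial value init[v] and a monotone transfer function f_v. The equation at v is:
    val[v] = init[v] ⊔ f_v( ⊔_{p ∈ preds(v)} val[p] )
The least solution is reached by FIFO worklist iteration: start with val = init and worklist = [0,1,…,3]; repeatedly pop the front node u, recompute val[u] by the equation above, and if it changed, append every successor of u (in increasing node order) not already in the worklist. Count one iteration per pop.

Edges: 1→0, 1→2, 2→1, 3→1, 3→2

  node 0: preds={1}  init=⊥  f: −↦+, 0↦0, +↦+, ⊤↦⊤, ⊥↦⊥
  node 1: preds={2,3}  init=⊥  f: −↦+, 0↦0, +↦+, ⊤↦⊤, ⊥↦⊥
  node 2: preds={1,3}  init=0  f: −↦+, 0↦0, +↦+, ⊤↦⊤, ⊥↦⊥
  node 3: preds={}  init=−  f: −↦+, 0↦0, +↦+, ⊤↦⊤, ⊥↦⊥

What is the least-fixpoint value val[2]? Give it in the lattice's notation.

Worklist (6 pops):
  #1 pop 0: in=⊥ → ⊥ (no change)
  #2 pop 1: in=⊤ → ⊤ (was ⊥); enqueue [0]
  #3 pop 2: in=⊤ → ⊤ (was 0); enqueue [1]
  #4 pop 3: in=⊥ → − (no change)
  #5 pop 0: in=⊤ → ⊤ (was ⊥); enqueue []
  #6 pop 1: in=⊤ → ⊤ (no change)

Fixpoint:
  val[0] = ⊤
  val[1] = ⊤
  val[2] = ⊤
  val[3] = −

⊤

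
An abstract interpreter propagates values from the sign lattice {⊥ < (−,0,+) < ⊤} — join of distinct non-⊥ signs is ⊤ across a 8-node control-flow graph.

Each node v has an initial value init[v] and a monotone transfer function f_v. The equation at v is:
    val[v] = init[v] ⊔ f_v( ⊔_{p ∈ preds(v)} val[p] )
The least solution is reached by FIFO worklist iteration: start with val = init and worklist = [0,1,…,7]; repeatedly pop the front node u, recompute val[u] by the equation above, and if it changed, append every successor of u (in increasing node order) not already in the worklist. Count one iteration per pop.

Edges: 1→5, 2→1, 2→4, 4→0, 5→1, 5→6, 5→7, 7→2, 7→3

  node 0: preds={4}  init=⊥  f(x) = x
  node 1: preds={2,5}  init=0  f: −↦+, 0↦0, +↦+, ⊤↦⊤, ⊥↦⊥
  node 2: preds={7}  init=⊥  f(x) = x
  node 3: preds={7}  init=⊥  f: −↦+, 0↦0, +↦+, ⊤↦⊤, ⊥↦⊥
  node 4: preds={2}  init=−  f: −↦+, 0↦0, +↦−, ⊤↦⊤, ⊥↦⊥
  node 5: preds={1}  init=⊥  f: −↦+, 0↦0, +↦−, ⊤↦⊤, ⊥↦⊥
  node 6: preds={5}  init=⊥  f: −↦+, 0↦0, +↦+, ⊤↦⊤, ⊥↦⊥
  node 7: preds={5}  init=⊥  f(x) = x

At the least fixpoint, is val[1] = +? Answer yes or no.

Trace (14 dequeues):
  [1] u=0 | in − | out − | prev ⊥ | push {}
  [2] u=1 | in ⊥ | out 0 | ==
  [3] u=2 | in ⊥ | out ⊥ | ==
  [4] u=3 | in ⊥ | out ⊥ | ==
  [5] u=4 | in ⊥ | out − | ==
  [6] u=5 | in 0 | out 0 | prev ⊥ | push {1}
  [7] u=6 | in 0 | out 0 | prev ⊥ | push {}
  [8] u=7 | in 0 | out 0 | prev ⊥ | push {2,3}
  [9] u=1 | in 0 | out 0 | ==
  [10] u=2 | in 0 | out 0 | prev ⊥ | push {1,4}
  [11] u=3 | in 0 | out 0 | prev ⊥ | push {}
  [12] u=1 | in 0 | out 0 | ==
  [13] u=4 | in 0 | out ⊤ | prev − | push {0}
  [14] u=0 | in ⊤ | out ⊤ | prev − | push {}

Converged values:
  [0] ⊤
  [1] 0
  [2] 0
  [3] 0
  [4] ⊤
  [5] 0
  [6] 0
  [7] 0

no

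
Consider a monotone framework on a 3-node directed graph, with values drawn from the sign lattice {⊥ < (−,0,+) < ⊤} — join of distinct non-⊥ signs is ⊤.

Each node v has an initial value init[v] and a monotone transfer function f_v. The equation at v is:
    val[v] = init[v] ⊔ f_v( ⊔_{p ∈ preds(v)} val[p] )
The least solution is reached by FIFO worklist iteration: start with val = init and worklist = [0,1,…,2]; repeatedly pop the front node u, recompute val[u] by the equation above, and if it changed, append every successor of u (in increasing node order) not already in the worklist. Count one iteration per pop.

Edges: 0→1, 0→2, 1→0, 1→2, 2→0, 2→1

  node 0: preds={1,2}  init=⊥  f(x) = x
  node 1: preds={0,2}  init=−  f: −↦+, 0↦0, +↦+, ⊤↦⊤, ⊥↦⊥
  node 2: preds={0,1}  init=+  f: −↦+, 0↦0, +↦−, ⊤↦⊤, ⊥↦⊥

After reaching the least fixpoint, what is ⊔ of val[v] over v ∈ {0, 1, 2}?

Iteration log — 5 steps:
  step 1. node 0  ⊔preds=⊤  new=⊤  old=⊥  +wl: 
  step 2. node 1  ⊔preds=⊤  new=⊤  old=−  +wl: 0
  step 3. node 2  ⊔preds=⊤  new=⊤  old=+  +wl: 1
  step 4. node 0  ⊔preds=⊤  new=⊤  stable
  step 5. node 1  ⊔preds=⊤  new=⊤  stable

Least fixpoint reached:
  node 0: ⊤
  node 1: ⊤
  node 2: ⊤

⊤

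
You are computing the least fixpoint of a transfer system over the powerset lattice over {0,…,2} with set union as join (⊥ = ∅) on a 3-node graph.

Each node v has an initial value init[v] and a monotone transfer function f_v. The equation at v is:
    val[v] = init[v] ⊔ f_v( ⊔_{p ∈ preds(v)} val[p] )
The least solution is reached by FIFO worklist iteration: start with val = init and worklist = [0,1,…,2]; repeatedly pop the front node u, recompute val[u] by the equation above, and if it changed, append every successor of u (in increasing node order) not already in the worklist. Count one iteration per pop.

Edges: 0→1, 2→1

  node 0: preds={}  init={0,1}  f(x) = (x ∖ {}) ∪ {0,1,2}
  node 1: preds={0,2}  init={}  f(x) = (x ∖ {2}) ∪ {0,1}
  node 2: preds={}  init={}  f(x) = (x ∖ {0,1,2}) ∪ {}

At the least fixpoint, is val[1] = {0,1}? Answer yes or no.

yes

Worklist (3 pops):
  #1 pop 0: in={} → {0,1,2} (was {0,1}); enqueue []
  #2 pop 1: in={0,1,2} → {0,1} (was {}); enqueue []
  #3 pop 2: in={} → {} (no change)

Fixpoint:
  val[0] = {0,1,2}
  val[1] = {0,1}
  val[2] = {}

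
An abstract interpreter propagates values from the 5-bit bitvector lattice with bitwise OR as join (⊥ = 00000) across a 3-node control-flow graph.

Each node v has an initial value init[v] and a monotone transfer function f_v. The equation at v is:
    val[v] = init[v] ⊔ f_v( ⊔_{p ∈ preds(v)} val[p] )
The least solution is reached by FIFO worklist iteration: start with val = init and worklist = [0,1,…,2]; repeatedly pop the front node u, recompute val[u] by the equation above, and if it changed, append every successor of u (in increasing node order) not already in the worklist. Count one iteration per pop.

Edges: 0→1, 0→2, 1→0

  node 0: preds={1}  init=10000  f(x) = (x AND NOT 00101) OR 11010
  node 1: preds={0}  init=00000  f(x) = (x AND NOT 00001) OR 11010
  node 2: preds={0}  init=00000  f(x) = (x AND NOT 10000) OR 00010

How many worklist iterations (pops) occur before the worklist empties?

Iteration log — 4 steps:
  step 1. node 0  ⊔preds=00000  new=11010  old=10000  +wl: 
  step 2. node 1  ⊔preds=11010  new=11010  old=00000  +wl: 0
  step 3. node 2  ⊔preds=11010  new=01010  old=00000  +wl: 
  step 4. node 0  ⊔preds=11010  new=11010  stable

Least fixpoint reached:
  node 0: 11010
  node 1: 11010
  node 2: 01010

4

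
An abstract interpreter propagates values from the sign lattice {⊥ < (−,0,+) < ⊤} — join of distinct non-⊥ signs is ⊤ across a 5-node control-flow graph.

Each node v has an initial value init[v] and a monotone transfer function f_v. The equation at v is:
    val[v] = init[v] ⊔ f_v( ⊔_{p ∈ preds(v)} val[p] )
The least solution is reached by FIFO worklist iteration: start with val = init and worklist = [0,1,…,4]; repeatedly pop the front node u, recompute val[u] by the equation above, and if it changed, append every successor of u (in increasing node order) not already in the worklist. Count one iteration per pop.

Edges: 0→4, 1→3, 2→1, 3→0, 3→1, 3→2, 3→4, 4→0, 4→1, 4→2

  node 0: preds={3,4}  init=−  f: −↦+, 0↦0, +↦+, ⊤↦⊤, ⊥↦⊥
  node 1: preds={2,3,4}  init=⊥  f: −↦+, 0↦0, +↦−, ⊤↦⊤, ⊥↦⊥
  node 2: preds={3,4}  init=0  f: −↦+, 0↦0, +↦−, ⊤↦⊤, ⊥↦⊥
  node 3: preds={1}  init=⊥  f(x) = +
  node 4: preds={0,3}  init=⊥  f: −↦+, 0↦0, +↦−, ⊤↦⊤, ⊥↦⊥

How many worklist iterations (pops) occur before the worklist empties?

Worklist (11 pops):
  #1 pop 0: in=⊥ → − (no change)
  #2 pop 1: in=0 → 0 (was ⊥); enqueue []
  #3 pop 2: in=⊥ → 0 (no change)
  #4 pop 3: in=0 → + (was ⊥); enqueue [0,1,2]
  #5 pop 4: in=⊤ → ⊤ (was ⊥); enqueue []
  #6 pop 0: in=⊤ → ⊤ (was −); enqueue [4]
  #7 pop 1: in=⊤ → ⊤ (was 0); enqueue [3]
  #8 pop 2: in=⊤ → ⊤ (was 0); enqueue [1]
  #9 pop 4: in=⊤ → ⊤ (no change)
  #10 pop 3: in=⊤ → + (no change)
  #11 pop 1: in=⊤ → ⊤ (no change)

Fixpoint:
  val[0] = ⊤
  val[1] = ⊤
  val[2] = ⊤
  val[3] = +
  val[4] = ⊤

11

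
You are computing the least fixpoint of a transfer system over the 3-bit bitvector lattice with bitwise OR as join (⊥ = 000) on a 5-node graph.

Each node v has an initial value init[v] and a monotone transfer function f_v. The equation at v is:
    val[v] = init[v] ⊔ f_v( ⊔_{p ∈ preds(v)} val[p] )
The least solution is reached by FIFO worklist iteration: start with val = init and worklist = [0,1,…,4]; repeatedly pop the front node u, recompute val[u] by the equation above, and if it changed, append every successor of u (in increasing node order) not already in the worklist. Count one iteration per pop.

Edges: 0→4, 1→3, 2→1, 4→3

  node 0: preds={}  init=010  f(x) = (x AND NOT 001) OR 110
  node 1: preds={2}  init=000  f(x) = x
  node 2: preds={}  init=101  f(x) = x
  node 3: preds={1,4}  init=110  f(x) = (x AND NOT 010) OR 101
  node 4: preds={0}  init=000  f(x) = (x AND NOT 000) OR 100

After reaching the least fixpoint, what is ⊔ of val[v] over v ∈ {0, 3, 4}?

Worklist (6 pops):
  #1 pop 0: in=000 → 110 (was 010); enqueue []
  #2 pop 1: in=101 → 101 (was 000); enqueue []
  #3 pop 2: in=000 → 101 (no change)
  #4 pop 3: in=101 → 111 (was 110); enqueue []
  #5 pop 4: in=110 → 110 (was 000); enqueue [3]
  #6 pop 3: in=111 → 111 (no change)

Fixpoint:
  val[0] = 110
  val[1] = 101
  val[2] = 101
  val[3] = 111
  val[4] = 110

111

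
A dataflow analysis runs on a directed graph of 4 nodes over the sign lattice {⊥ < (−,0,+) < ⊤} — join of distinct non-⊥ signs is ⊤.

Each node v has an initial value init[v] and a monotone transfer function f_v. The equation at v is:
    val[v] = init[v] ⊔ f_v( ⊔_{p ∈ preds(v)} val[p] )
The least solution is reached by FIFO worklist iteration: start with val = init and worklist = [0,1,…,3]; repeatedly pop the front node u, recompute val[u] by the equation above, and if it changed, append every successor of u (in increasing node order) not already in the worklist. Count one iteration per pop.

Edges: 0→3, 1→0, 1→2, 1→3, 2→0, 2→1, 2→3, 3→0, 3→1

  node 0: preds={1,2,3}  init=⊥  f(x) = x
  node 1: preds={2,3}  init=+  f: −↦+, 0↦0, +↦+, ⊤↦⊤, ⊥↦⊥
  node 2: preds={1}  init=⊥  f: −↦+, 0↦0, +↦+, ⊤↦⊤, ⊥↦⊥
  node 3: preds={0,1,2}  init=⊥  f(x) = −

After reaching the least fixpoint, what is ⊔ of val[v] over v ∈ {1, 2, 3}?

Iteration log — 12 steps:
  step 1. node 0  ⊔preds=+  new=+  old=⊥  +wl: 
  step 2. node 1  ⊔preds=⊥  new=+  stable
  step 3. node 2  ⊔preds=+  new=+  old=⊥  +wl: 0,1
  step 4. node 3  ⊔preds=+  new=−  old=⊥  +wl: 
  step 5. node 0  ⊔preds=⊤  new=⊤  old=+  +wl: 3
  step 6. node 1  ⊔preds=⊤  new=⊤  old=+  +wl: 0,2
  step 7. node 3  ⊔preds=⊤  new=−  stable
  step 8. node 0  ⊔preds=⊤  new=⊤  stable
  step 9. node 2  ⊔preds=⊤  new=⊤  old=+  +wl: 0,1,3
  step 10. node 0  ⊔preds=⊤  new=⊤  stable
  step 11. node 1  ⊔preds=⊤  new=⊤  stable
  step 12. node 3  ⊔preds=⊤  new=−  stable

Least fixpoint reached:
  node 0: ⊤
  node 1: ⊤
  node 2: ⊤
  node 3: −

⊤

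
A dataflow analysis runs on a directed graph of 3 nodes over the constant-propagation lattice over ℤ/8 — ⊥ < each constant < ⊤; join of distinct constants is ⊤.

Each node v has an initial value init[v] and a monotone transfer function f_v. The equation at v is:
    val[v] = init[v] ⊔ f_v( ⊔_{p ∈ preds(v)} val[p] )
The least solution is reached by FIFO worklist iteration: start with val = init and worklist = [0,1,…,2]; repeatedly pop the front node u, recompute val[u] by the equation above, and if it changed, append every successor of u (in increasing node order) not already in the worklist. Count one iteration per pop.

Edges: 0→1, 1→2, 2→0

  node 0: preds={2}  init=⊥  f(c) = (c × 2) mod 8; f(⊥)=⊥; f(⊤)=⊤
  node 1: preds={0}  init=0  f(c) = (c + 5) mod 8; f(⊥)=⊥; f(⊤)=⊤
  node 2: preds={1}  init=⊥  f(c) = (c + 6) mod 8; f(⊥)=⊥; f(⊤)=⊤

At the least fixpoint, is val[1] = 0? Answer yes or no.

Iteration log — 8 steps:
  step 1. node 0  ⊔preds=⊥  new=⊥  stable
  step 2. node 1  ⊔preds=⊥  new=0  stable
  step 3. node 2  ⊔preds=0  new=6  old=⊥  +wl: 0
  step 4. node 0  ⊔preds=6  new=4  old=⊥  +wl: 1
  step 5. node 1  ⊔preds=4  new=⊤  old=0  +wl: 2
  step 6. node 2  ⊔preds=⊤  new=⊤  old=6  +wl: 0
  step 7. node 0  ⊔preds=⊤  new=⊤  old=4  +wl: 1
  step 8. node 1  ⊔preds=⊤  new=⊤  stable

Least fixpoint reached:
  node 0: ⊤
  node 1: ⊤
  node 2: ⊤

no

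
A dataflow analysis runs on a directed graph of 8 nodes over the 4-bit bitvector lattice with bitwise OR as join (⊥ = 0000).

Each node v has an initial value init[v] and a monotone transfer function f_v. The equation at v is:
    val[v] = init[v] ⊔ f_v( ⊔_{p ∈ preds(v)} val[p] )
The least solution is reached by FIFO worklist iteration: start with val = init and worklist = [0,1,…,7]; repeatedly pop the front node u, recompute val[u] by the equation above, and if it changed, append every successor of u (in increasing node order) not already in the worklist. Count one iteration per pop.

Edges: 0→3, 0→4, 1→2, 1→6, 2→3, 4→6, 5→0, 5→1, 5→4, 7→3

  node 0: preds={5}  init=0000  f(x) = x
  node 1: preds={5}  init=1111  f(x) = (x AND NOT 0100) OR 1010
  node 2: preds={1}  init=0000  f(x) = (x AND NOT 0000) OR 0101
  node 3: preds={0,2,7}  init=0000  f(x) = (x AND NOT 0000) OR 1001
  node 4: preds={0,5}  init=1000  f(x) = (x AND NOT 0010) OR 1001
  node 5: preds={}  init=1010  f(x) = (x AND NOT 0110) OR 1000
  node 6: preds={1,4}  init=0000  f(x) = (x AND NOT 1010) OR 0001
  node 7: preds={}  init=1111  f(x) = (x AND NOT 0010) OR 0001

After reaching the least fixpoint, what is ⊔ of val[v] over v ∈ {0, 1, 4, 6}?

1111

Iteration log — 8 steps:
  step 1. node 0  ⊔preds=1010  new=1010  old=0000  +wl: 
  step 2. node 1  ⊔preds=1010  new=1111  stable
  step 3. node 2  ⊔preds=1111  new=1111  old=0000  +wl: 
  step 4. node 3  ⊔preds=1111  new=1111  old=0000  +wl: 
  step 5. node 4  ⊔preds=1010  new=1001  old=1000  +wl: 
  step 6. node 5  ⊔preds=0000  new=1010  stable
  step 7. node 6  ⊔preds=1111  new=0101  old=0000  +wl: 
  step 8. node 7  ⊔preds=0000  new=1111  stable

Least fixpoint reached:
  node 0: 1010
  node 1: 1111
  node 2: 1111
  node 3: 1111
  node 4: 1001
  node 5: 1010
  node 6: 0101
  node 7: 1111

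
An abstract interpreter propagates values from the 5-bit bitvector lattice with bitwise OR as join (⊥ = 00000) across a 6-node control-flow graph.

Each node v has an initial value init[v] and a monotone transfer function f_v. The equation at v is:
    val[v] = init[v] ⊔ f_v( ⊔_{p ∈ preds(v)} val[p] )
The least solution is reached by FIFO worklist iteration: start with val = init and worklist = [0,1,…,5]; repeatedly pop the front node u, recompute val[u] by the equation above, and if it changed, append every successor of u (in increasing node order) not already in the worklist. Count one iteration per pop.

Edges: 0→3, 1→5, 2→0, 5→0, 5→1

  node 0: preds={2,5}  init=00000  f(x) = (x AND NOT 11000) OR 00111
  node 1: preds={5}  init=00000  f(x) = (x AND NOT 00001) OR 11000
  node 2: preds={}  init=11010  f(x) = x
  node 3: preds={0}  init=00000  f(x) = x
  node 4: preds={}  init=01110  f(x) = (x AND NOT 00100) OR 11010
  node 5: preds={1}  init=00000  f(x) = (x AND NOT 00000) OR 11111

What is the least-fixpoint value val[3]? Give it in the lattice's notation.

Worklist (9 pops):
  #1 pop 0: in=11010 → 00111 (was 00000); enqueue []
  #2 pop 1: in=00000 → 11000 (was 00000); enqueue []
  #3 pop 2: in=00000 → 11010 (no change)
  #4 pop 3: in=00111 → 00111 (was 00000); enqueue []
  #5 pop 4: in=00000 → 11110 (was 01110); enqueue []
  #6 pop 5: in=11000 → 11111 (was 00000); enqueue [0,1]
  #7 pop 0: in=11111 → 00111 (no change)
  #8 pop 1: in=11111 → 11110 (was 11000); enqueue [5]
  #9 pop 5: in=11110 → 11111 (no change)

Fixpoint:
  val[0] = 00111
  val[1] = 11110
  val[2] = 11010
  val[3] = 00111
  val[4] = 11110
  val[5] = 11111

00111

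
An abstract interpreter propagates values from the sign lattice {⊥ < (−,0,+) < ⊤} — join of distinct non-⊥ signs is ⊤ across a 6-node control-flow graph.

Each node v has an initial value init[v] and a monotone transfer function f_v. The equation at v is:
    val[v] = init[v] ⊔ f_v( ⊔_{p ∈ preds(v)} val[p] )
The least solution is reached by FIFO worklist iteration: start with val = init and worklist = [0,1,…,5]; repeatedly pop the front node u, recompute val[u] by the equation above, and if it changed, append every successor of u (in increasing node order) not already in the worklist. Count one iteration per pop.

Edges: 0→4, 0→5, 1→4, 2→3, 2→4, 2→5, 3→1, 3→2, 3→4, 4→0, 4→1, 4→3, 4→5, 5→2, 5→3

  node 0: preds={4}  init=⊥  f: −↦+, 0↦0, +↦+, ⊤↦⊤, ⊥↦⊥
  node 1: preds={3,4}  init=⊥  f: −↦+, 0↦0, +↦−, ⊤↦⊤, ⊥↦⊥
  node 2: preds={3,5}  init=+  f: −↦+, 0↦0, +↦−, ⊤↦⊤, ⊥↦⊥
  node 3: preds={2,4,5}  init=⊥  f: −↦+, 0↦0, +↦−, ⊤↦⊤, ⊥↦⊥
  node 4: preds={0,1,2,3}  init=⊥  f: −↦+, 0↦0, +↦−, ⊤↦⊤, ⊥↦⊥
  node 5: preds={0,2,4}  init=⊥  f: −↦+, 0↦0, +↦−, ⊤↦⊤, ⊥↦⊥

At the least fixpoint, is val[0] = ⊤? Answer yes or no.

Trace (14 dequeues):
  [1] u=0 | in ⊥ | out ⊥ | ==
  [2] u=1 | in ⊥ | out ⊥ | ==
  [3] u=2 | in ⊥ | out + | ==
  [4] u=3 | in + | out − | prev ⊥ | push {1,2}
  [5] u=4 | in ⊤ | out ⊤ | prev ⊥ | push {0,3}
  [6] u=5 | in ⊤ | out ⊤ | prev ⊥ | push {}
  [7] u=1 | in ⊤ | out ⊤ | prev ⊥ | push {4}
  [8] u=2 | in ⊤ | out ⊤ | prev + | push {5}
  [9] u=0 | in ⊤ | out ⊤ | prev ⊥ | push {}
  [10] u=3 | in ⊤ | out ⊤ | prev − | push {1,2}
  [11] u=4 | in ⊤ | out ⊤ | ==
  [12] u=5 | in ⊤ | out ⊤ | ==
  [13] u=1 | in ⊤ | out ⊤ | ==
  [14] u=2 | in ⊤ | out ⊤ | ==

Converged values:
  [0] ⊤
  [1] ⊤
  [2] ⊤
  [3] ⊤
  [4] ⊤
  [5] ⊤

yes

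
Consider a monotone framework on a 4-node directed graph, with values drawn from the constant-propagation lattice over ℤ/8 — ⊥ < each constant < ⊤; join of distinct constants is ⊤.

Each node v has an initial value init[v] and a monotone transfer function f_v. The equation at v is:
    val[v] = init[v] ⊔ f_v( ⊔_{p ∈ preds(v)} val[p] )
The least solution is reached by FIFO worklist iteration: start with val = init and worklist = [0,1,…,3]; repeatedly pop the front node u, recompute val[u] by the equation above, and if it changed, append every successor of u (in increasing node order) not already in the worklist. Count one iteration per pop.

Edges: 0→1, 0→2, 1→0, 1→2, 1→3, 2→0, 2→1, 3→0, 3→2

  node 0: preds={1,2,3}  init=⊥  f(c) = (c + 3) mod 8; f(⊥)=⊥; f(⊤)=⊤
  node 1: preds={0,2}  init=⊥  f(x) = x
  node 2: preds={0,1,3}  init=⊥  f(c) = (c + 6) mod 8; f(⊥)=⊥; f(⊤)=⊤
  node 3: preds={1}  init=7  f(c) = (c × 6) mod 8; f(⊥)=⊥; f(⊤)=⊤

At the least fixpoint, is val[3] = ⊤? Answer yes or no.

Iteration log — 9 steps:
  step 1. node 0  ⊔preds=7  new=2  old=⊥  +wl: 
  step 2. node 1  ⊔preds=2  new=2  old=⊥  +wl: 0
  step 3. node 2  ⊔preds=⊤  new=⊤  old=⊥  +wl: 1
  step 4. node 3  ⊔preds=2  new=⊤  old=7  +wl: 2
  step 5. node 0  ⊔preds=⊤  new=⊤  old=2  +wl: 
  step 6. node 1  ⊔preds=⊤  new=⊤  old=2  +wl: 0,3
  step 7. node 2  ⊔preds=⊤  new=⊤  stable
  step 8. node 0  ⊔preds=⊤  new=⊤  stable
  step 9. node 3  ⊔preds=⊤  new=⊤  stable

Least fixpoint reached:
  node 0: ⊤
  node 1: ⊤
  node 2: ⊤
  node 3: ⊤

yes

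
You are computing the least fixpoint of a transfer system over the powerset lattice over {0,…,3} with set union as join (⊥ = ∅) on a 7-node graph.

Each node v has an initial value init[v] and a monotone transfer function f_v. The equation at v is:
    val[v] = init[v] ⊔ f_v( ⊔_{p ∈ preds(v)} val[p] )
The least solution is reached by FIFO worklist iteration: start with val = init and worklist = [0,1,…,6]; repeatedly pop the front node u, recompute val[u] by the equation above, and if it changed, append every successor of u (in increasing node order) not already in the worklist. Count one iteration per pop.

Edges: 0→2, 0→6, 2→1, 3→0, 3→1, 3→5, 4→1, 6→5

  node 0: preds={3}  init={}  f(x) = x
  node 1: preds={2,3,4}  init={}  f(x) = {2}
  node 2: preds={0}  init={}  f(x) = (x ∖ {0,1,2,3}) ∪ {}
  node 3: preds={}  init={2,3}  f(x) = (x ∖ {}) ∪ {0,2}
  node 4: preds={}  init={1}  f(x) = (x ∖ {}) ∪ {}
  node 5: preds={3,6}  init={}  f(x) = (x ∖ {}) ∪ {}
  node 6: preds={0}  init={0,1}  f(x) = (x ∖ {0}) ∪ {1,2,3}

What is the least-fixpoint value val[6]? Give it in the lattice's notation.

{0,1,2,3}

Trace (12 dequeues):
  [1] u=0 | in {2,3} | out {2,3} | prev {} | push {}
  [2] u=1 | in {1,2,3} | out {2} | prev {} | push {}
  [3] u=2 | in {2,3} | out {} | ==
  [4] u=3 | in {} | out {0,2,3} | prev {2,3} | push {0,1}
  [5] u=4 | in {} | out {1} | ==
  [6] u=5 | in {0,1,2,3} | out {0,1,2,3} | prev {} | push {}
  [7] u=6 | in {2,3} | out {0,1,2,3} | prev {0,1} | push {5}
  [8] u=0 | in {0,2,3} | out {0,2,3} | prev {2,3} | push {2,6}
  [9] u=1 | in {0,1,2,3} | out {2} | ==
  [10] u=5 | in {0,1,2,3} | out {0,1,2,3} | ==
  [11] u=2 | in {0,2,3} | out {} | ==
  [12] u=6 | in {0,2,3} | out {0,1,2,3} | ==

Converged values:
  [0] {0,2,3}
  [1] {2}
  [2] {}
  [3] {0,2,3}
  [4] {1}
  [5] {0,1,2,3}
  [6] {0,1,2,3}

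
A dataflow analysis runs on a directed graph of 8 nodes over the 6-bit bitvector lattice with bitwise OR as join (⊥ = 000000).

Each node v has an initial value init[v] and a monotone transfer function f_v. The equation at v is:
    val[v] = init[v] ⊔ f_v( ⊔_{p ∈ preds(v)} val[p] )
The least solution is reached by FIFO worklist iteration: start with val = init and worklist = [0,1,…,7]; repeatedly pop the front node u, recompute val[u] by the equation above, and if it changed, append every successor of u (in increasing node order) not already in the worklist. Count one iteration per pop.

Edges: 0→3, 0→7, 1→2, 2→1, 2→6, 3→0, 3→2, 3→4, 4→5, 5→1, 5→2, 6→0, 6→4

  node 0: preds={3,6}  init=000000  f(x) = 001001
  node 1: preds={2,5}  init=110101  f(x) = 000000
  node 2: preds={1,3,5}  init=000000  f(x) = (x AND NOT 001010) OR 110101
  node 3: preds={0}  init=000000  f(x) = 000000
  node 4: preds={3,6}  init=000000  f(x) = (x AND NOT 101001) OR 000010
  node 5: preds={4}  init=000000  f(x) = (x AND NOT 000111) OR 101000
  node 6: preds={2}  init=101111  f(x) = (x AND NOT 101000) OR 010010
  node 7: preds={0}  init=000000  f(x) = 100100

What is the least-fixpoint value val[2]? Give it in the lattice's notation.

Trace (15 dequeues):
  [1] u=0 | in 101111 | out 001001 | prev 000000 | push {}
  [2] u=1 | in 000000 | out 110101 | ==
  [3] u=2 | in 110101 | out 110101 | prev 000000 | push {1}
  [4] u=3 | in 001001 | out 000000 | ==
  [5] u=4 | in 101111 | out 000110 | prev 000000 | push {}
  [6] u=5 | in 000110 | out 101000 | prev 000000 | push {2}
  [7] u=6 | in 110101 | out 111111 | prev 101111 | push {0,4}
  [8] u=7 | in 001001 | out 100100 | prev 000000 | push {}
  [9] u=1 | in 111101 | out 110101 | ==
  [10] u=2 | in 111101 | out 110101 | ==
  [11] u=0 | in 111111 | out 001001 | ==
  [12] u=4 | in 111111 | out 010110 | prev 000110 | push {5}
  [13] u=5 | in 010110 | out 111000 | prev 101000 | push {1,2}
  [14] u=1 | in 111101 | out 110101 | ==
  [15] u=2 | in 111101 | out 110101 | ==

Converged values:
  [0] 001001
  [1] 110101
  [2] 110101
  [3] 000000
  [4] 010110
  [5] 111000
  [6] 111111
  [7] 100100

110101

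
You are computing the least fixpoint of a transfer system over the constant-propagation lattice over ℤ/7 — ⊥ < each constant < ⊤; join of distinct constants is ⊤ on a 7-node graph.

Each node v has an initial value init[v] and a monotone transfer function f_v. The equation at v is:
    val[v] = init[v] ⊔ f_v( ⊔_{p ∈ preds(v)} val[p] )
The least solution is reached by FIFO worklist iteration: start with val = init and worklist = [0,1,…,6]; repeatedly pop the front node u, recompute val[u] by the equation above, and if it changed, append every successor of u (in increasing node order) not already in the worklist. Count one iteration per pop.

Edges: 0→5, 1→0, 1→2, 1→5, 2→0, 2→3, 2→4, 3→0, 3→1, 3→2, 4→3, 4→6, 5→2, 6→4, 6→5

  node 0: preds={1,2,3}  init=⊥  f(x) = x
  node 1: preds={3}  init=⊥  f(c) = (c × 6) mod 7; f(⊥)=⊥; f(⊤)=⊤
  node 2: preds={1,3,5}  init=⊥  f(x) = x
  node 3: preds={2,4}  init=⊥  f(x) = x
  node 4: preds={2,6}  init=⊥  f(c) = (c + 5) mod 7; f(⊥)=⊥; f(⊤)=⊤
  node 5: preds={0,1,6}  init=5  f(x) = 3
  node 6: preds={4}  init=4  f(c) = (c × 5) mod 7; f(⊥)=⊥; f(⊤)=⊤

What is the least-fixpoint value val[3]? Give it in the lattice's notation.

Trace (18 dequeues):
  [1] u=0 | in ⊥ | out ⊥ | ==
  [2] u=1 | in ⊥ | out ⊥ | ==
  [3] u=2 | in 5 | out 5 | prev ⊥ | push {0}
  [4] u=3 | in 5 | out 5 | prev ⊥ | push {1,2}
  [5] u=4 | in ⊤ | out ⊤ | prev ⊥ | push {3}
  [6] u=5 | in 4 | out ⊤ | prev 5 | push {}
  [7] u=6 | in ⊤ | out ⊤ | prev 4 | push {4,5}
  [8] u=0 | in 5 | out 5 | prev ⊥ | push {}
  [9] u=1 | in 5 | out 2 | prev ⊥ | push {0}
  [10] u=2 | in ⊤ | out ⊤ | prev 5 | push {}
  [11] u=3 | in ⊤ | out ⊤ | prev 5 | push {1,2}
  [12] u=4 | in ⊤ | out ⊤ | ==
  [13] u=5 | in ⊤ | out ⊤ | ==
  [14] u=0 | in ⊤ | out ⊤ | prev 5 | push {5}
  [15] u=1 | in ⊤ | out ⊤ | prev 2 | push {0}
  [16] u=2 | in ⊤ | out ⊤ | ==
  [17] u=5 | in ⊤ | out ⊤ | ==
  [18] u=0 | in ⊤ | out ⊤ | ==

Converged values:
  [0] ⊤
  [1] ⊤
  [2] ⊤
  [3] ⊤
  [4] ⊤
  [5] ⊤
  [6] ⊤

⊤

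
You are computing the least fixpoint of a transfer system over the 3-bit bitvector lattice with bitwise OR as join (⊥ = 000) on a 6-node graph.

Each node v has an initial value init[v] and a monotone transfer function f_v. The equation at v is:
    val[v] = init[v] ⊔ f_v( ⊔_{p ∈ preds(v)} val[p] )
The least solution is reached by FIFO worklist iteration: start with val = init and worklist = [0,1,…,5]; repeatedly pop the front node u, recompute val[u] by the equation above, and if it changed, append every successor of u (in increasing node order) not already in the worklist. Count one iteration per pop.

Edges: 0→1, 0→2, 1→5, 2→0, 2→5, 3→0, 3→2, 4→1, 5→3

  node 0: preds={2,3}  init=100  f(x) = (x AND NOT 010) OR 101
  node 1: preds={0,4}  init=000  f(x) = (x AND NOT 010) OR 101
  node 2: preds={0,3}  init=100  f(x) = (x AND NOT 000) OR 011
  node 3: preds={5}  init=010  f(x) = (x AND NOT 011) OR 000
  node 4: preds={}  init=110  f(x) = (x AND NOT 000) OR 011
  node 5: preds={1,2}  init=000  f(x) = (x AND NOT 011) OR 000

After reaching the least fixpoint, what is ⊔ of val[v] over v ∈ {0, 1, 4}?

111

Trace (11 dequeues):
  [1] u=0 | in 110 | out 101 | prev 100 | push {}
  [2] u=1 | in 111 | out 101 | prev 000 | push {}
  [3] u=2 | in 111 | out 111 | prev 100 | push {0}
  [4] u=3 | in 000 | out 010 | ==
  [5] u=4 | in 000 | out 111 | prev 110 | push {1}
  [6] u=5 | in 111 | out 100 | prev 000 | push {3}
  [7] u=0 | in 111 | out 101 | ==
  [8] u=1 | in 111 | out 101 | ==
  [9] u=3 | in 100 | out 110 | prev 010 | push {0,2}
  [10] u=0 | in 111 | out 101 | ==
  [11] u=2 | in 111 | out 111 | ==

Converged values:
  [0] 101
  [1] 101
  [2] 111
  [3] 110
  [4] 111
  [5] 100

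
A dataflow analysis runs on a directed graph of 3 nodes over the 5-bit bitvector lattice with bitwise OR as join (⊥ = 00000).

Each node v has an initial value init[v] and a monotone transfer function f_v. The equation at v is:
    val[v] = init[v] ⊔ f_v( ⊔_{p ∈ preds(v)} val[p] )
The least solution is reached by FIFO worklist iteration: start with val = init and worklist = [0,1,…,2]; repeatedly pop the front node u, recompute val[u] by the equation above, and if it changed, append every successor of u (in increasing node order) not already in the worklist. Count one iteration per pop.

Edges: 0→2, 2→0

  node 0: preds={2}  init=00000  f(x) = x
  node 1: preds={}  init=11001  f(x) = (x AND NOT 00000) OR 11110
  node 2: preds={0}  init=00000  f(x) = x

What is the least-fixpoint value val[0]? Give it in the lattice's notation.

00000

Worklist (3 pops):
  #1 pop 0: in=00000 → 00000 (no change)
  #2 pop 1: in=00000 → 11111 (was 11001); enqueue []
  #3 pop 2: in=00000 → 00000 (no change)

Fixpoint:
  val[0] = 00000
  val[1] = 11111
  val[2] = 00000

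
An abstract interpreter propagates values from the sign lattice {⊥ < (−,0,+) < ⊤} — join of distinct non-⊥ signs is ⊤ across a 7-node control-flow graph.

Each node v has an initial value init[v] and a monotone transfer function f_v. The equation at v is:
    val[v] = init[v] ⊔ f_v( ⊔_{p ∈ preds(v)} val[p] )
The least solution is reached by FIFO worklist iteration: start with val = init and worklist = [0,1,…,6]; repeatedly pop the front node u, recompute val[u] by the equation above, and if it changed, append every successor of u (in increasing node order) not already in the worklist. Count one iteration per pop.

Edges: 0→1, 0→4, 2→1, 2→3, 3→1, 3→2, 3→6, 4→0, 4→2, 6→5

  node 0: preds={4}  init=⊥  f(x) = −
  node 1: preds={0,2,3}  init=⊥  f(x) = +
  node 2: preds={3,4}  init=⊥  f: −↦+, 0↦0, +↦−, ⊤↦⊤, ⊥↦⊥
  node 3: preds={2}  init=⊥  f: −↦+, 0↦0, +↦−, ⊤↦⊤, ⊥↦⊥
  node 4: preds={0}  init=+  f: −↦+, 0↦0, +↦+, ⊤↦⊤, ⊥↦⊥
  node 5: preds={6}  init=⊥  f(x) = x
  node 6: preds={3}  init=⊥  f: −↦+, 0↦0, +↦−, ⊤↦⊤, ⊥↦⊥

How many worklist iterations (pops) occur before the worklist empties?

10

Trace (10 dequeues):
  [1] u=0 | in + | out − | prev ⊥ | push {}
  [2] u=1 | in − | out + | prev ⊥ | push {}
  [3] u=2 | in + | out − | prev ⊥ | push {1}
  [4] u=3 | in − | out + | prev ⊥ | push {2}
  [5] u=4 | in − | out + | ==
  [6] u=5 | in ⊥ | out ⊥ | ==
  [7] u=6 | in + | out − | prev ⊥ | push {5}
  [8] u=1 | in ⊤ | out + | ==
  [9] u=2 | in + | out − | ==
  [10] u=5 | in − | out − | prev ⊥ | push {}

Converged values:
  [0] −
  [1] +
  [2] −
  [3] +
  [4] +
  [5] −
  [6] −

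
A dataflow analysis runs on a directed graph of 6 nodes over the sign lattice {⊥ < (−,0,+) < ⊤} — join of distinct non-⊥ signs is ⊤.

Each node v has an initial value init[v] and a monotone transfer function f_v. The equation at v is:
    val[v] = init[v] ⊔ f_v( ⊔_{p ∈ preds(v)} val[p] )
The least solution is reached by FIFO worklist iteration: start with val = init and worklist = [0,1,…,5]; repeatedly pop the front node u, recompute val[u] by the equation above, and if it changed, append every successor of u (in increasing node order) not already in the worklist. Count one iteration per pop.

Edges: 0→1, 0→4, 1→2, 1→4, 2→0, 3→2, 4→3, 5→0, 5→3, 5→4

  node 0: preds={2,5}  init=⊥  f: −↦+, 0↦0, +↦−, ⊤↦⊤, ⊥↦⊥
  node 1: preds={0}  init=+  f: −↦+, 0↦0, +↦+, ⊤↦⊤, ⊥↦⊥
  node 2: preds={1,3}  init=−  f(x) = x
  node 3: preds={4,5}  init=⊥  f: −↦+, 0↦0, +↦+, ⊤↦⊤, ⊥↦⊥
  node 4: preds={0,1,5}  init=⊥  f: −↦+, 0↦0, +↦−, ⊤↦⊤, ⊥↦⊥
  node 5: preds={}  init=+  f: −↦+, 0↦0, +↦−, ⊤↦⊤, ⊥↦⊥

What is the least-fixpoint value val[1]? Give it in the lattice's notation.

⊤

Iteration log — 10 steps:
  step 1. node 0  ⊔preds=⊤  new=⊤  old=⊥  +wl: 
  step 2. node 1  ⊔preds=⊤  new=⊤  old=+  +wl: 
  step 3. node 2  ⊔preds=⊤  new=⊤  old=−  +wl: 0
  step 4. node 3  ⊔preds=+  new=+  old=⊥  +wl: 2
  step 5. node 4  ⊔preds=⊤  new=⊤  old=⊥  +wl: 3
  step 6. node 5  ⊔preds=⊥  new=+  stable
  step 7. node 0  ⊔preds=⊤  new=⊤  stable
  step 8. node 2  ⊔preds=⊤  new=⊤  stable
  step 9. node 3  ⊔preds=⊤  new=⊤  old=+  +wl: 2
  step 10. node 2  ⊔preds=⊤  new=⊤  stable

Least fixpoint reached:
  node 0: ⊤
  node 1: ⊤
  node 2: ⊤
  node 3: ⊤
  node 4: ⊤
  node 5: +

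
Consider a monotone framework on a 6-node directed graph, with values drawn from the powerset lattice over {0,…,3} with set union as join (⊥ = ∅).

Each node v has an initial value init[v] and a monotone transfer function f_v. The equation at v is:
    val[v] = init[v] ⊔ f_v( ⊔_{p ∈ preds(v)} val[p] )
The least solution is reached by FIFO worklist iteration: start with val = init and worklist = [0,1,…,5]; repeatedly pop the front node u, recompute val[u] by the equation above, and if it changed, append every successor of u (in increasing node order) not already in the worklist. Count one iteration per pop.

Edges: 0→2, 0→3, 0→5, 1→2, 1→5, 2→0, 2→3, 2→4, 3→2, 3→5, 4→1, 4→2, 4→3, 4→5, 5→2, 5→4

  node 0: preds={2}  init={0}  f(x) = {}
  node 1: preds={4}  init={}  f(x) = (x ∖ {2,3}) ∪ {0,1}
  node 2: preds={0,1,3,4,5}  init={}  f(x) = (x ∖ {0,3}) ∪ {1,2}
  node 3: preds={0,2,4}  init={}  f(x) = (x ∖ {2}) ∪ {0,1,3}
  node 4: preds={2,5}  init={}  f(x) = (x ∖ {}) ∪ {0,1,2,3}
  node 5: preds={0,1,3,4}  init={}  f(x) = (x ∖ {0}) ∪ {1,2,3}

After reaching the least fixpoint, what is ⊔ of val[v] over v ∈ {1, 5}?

Worklist (11 pops):
  #1 pop 0: in={} → {0} (no change)
  #2 pop 1: in={} → {0,1} (was {}); enqueue []
  #3 pop 2: in={0,1} → {1,2} (was {}); enqueue [0]
  #4 pop 3: in={0,1,2} → {0,1,3} (was {}); enqueue [2]
  #5 pop 4: in={1,2} → {0,1,2,3} (was {}); enqueue [1,3]
  #6 pop 5: in={0,1,2,3} → {1,2,3} (was {}); enqueue [4]
  #7 pop 0: in={1,2} → {0} (no change)
  #8 pop 2: in={0,1,2,3} → {1,2} (no change)
  #9 pop 1: in={0,1,2,3} → {0,1} (no change)
  #10 pop 3: in={0,1,2,3} → {0,1,3} (no change)
  #11 pop 4: in={1,2,3} → {0,1,2,3} (no change)

Fixpoint:
  val[0] = {0}
  val[1] = {0,1}
  val[2] = {1,2}
  val[3] = {0,1,3}
  val[4] = {0,1,2,3}
  val[5] = {1,2,3}

{0,1,2,3}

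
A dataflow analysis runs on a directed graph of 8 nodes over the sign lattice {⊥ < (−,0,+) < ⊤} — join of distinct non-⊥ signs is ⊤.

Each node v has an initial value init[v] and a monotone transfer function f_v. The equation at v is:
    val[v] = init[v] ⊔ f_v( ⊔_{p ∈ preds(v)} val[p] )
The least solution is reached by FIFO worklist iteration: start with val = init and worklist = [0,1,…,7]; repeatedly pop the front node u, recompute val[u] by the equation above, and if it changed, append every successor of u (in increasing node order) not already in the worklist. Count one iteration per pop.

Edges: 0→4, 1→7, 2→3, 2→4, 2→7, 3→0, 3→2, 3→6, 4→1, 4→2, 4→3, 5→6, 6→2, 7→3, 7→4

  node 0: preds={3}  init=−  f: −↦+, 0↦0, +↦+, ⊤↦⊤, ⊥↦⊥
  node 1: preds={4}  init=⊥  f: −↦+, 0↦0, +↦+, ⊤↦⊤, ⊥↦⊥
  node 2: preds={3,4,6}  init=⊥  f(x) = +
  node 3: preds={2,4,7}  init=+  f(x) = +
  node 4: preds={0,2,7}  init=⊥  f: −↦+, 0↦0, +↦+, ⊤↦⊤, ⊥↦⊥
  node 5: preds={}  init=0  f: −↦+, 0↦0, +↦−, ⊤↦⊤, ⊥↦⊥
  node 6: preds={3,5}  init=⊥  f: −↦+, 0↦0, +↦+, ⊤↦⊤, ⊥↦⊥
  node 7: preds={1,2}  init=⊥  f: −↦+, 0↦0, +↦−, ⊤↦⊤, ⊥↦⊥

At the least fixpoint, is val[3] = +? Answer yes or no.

yes

Iteration log — 15 steps:
  step 1. node 0  ⊔preds=+  new=⊤  old=−  +wl: 
  step 2. node 1  ⊔preds=⊥  new=⊥  stable
  step 3. node 2  ⊔preds=+  new=+  old=⊥  +wl: 
  step 4. node 3  ⊔preds=+  new=+  stable
  step 5. node 4  ⊔preds=⊤  new=⊤  old=⊥  +wl: 1,2,3
  step 6. node 5  ⊔preds=⊥  new=0  stable
  step 7. node 6  ⊔preds=⊤  new=⊤  old=⊥  +wl: 
  step 8. node 7  ⊔preds=+  new=−  old=⊥  +wl: 4
  step 9. node 1  ⊔preds=⊤  new=⊤  old=⊥  +wl: 7
  step 10. node 2  ⊔preds=⊤  new=+  stable
  step 11. node 3  ⊔preds=⊤  new=+  stable
  step 12. node 4  ⊔preds=⊤  new=⊤  stable
  step 13. node 7  ⊔preds=⊤  new=⊤  old=−  +wl: 3,4
  step 14. node 3  ⊔preds=⊤  new=+  stable
  step 15. node 4  ⊔preds=⊤  new=⊤  stable

Least fixpoint reached:
  node 0: ⊤
  node 1: ⊤
  node 2: +
  node 3: +
  node 4: ⊤
  node 5: 0
  node 6: ⊤
  node 7: ⊤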